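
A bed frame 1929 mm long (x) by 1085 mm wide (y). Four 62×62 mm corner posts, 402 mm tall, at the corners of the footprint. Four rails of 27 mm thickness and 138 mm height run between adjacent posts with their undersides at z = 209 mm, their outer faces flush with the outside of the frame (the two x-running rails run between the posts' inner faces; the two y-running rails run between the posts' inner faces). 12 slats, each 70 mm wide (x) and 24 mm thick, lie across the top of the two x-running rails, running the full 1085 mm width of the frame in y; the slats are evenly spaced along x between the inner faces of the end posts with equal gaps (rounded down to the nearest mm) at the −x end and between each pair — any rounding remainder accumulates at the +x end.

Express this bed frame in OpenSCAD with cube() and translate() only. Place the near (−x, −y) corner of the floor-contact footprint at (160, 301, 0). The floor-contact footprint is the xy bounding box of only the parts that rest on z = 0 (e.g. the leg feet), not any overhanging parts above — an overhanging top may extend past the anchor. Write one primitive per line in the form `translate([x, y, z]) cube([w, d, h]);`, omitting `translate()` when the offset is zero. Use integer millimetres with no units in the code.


// slat z = rail_z + rail_h = 209 + 138 = 347
// slat gap = ⌊(1805 − 12·70) / 13⌋ = 74
translate([160, 301, 0]) cube([62, 62, 402]);
translate([160, 1324, 0]) cube([62, 62, 402]);
translate([2027, 301, 0]) cube([62, 62, 402]);
translate([2027, 1324, 0]) cube([62, 62, 402]);
translate([222, 301, 209]) cube([1805, 27, 138]);
translate([222, 1359, 209]) cube([1805, 27, 138]);
translate([160, 363, 209]) cube([27, 961, 138]);
translate([2062, 363, 209]) cube([27, 961, 138]);
translate([296, 301, 347]) cube([70, 1085, 24]);
translate([440, 301, 347]) cube([70, 1085, 24]);
translate([584, 301, 347]) cube([70, 1085, 24]);
translate([728, 301, 347]) cube([70, 1085, 24]);
translate([872, 301, 347]) cube([70, 1085, 24]);
translate([1016, 301, 347]) cube([70, 1085, 24]);
translate([1160, 301, 347]) cube([70, 1085, 24]);
translate([1304, 301, 347]) cube([70, 1085, 24]);
translate([1448, 301, 347]) cube([70, 1085, 24]);
translate([1592, 301, 347]) cube([70, 1085, 24]);
translate([1736, 301, 347]) cube([70, 1085, 24]);
translate([1880, 301, 347]) cube([70, 1085, 24]);


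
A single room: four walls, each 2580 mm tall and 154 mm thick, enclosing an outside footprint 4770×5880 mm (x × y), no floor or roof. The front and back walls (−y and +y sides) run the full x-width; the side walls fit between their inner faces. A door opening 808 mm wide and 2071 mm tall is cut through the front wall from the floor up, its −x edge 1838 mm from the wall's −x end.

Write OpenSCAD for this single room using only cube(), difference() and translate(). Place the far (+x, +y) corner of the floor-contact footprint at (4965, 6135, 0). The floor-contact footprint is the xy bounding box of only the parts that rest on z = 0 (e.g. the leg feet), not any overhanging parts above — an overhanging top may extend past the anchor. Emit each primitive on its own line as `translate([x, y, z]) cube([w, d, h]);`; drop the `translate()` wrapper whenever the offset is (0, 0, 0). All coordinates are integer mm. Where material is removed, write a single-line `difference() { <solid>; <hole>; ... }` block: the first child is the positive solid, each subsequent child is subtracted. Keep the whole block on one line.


difference() { translate([195, 255, 0]) cube([4770, 154, 2580]); translate([2033, 255, 0]) cube([808, 154, 2071]); }
translate([195, 5981, 0]) cube([4770, 154, 2580]);
translate([195, 409, 0]) cube([154, 5572, 2580]);
translate([4811, 409, 0]) cube([154, 5572, 2580]);


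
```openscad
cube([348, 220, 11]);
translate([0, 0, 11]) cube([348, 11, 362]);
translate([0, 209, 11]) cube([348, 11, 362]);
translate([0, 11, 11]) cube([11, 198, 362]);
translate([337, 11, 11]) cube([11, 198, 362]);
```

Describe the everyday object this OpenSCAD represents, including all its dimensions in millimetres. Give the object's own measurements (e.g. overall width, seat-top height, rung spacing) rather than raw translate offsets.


An open-topped rectangular box: outside dimensions 348×220×373 mm, with a uniform wall and base thickness of 11 mm. The base is a full 348×220 slab on the floor; four walls sit on top of the base. The front and back walls (the −y and +y sides) span the full width; the two side walls fit between them.


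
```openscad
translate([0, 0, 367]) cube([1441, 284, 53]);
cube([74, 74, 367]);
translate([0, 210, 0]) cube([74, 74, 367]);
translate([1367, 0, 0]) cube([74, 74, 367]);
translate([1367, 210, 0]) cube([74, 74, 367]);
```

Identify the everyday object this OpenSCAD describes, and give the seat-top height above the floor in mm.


A bench. The seat-top height is 420 mm.

A long slab on four corner posts — a bench. The slab sits at z = 367 with thickness 53, so the top is 367 + 53 = 420 mm.


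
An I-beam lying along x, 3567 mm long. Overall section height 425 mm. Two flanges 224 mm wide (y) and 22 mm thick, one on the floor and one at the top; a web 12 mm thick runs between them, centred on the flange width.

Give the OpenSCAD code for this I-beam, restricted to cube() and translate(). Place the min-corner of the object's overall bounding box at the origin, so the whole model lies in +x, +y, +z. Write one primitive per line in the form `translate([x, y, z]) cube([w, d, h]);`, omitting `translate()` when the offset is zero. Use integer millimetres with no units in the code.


cube([3567, 224, 22]);
translate([0, 106, 22]) cube([3567, 12, 381]);
translate([0, 0, 403]) cube([3567, 224, 22]);


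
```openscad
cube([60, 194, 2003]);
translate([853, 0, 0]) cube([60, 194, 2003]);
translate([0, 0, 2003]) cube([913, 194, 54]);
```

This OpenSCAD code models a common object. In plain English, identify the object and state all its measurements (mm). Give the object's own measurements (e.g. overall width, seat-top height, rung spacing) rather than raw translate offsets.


A door frame. The clear opening is 793 mm wide and 2003 mm high. Two 60 mm wide jambs, 194 mm deep, stand either side of the opening from the floor to the top of the opening. A 54 mm thick head sits across the top of both jambs, spanning the full outside width of the frame.


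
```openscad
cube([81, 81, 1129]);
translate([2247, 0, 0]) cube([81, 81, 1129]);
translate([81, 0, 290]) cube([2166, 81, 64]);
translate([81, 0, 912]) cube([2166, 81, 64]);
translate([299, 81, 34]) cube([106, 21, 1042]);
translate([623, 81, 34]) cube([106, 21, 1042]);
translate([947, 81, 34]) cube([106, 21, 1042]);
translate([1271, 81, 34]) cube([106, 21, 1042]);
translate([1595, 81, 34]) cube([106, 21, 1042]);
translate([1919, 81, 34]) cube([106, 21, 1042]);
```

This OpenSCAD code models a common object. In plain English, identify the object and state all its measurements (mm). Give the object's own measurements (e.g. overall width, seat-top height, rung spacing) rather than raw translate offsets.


A fence section. Two 81×81 mm posts, 1129 mm tall, stand on the floor with a clear span of 2166 mm between their inner faces. Two horizontal rails of 81×64 mm section span the gap between the posts with their undersides at z = 290 mm and z = 912 mm, flush with the posts' −y face. 6 pickets, each 106 mm wide, 21 mm thick and 1042 mm tall, are fixed to the +y face of the rails with their bottoms at z = 34 mm, spaced across the span with a 218 mm gap after the −x post and between neighbouring pickets, with 222 mm left before the +x post.


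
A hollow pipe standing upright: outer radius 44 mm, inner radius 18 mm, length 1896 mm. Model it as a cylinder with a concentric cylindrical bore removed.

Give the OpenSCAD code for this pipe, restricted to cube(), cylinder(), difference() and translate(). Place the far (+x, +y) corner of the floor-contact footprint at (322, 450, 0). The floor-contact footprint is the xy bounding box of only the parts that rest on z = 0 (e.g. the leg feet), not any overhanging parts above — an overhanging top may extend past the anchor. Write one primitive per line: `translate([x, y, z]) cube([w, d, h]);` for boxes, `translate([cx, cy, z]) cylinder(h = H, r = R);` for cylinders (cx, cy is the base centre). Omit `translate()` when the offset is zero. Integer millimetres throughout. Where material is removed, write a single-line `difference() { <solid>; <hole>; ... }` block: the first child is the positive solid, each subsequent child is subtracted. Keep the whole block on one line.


difference() { translate([278, 406, 0]) cylinder(h = 1896, r = 44); translate([278, 406, 0]) cylinder(h = 1896, r = 18); }


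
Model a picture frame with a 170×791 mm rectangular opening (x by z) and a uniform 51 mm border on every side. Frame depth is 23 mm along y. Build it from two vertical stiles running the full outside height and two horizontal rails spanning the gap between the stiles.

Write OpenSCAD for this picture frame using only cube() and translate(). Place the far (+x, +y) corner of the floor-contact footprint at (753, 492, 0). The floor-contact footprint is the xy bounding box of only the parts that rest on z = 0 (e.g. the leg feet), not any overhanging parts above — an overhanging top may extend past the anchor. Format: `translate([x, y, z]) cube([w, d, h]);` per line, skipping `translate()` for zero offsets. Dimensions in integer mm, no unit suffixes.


translate([481, 469, 0]) cube([51, 23, 893]);
translate([702, 469, 0]) cube([51, 23, 893]);
translate([532, 469, 0]) cube([170, 23, 51]);
translate([532, 469, 842]) cube([170, 23, 51]);


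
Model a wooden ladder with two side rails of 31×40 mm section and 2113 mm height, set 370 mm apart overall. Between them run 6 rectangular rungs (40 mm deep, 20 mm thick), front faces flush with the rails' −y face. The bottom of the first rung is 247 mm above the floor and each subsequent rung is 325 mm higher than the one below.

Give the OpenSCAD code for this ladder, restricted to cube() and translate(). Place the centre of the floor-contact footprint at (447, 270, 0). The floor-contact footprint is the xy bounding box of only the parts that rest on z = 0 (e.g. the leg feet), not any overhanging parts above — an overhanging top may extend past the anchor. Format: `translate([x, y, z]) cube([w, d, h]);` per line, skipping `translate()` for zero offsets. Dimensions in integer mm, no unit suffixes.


// rung span = 370 - 2*31 = 308
// rung[k] z = 247 + k*325
translate([262, 250, 0]) cube([31, 40, 2113]);
translate([601, 250, 0]) cube([31, 40, 2113]);
translate([293, 250, 247]) cube([308, 40, 20]);
translate([293, 250, 572]) cube([308, 40, 20]);
translate([293, 250, 897]) cube([308, 40, 20]);
translate([293, 250, 1222]) cube([308, 40, 20]);
translate([293, 250, 1547]) cube([308, 40, 20]);
translate([293, 250, 1872]) cube([308, 40, 20]);


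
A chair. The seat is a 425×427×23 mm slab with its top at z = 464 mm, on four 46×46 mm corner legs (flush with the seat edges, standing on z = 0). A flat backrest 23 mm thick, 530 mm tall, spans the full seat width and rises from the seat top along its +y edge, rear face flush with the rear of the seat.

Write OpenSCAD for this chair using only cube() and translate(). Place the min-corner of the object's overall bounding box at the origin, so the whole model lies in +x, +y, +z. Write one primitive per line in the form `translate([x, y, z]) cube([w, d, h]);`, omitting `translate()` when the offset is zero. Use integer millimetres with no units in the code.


translate([0, 0, 441]) cube([425, 427, 23]);
cube([46, 46, 441]);
translate([379, 0, 0]) cube([46, 46, 441]);
translate([0, 381, 0]) cube([46, 46, 441]);
translate([379, 381, 0]) cube([46, 46, 441]);
translate([0, 404, 464]) cube([425, 23, 530]);


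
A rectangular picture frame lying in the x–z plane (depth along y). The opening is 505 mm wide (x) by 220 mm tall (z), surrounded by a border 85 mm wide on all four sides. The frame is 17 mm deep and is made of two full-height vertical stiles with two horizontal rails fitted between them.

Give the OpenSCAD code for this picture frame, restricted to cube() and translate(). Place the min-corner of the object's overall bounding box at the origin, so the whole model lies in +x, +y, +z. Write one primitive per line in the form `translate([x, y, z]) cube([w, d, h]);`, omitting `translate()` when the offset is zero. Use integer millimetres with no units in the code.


cube([85, 17, 390]);
translate([590, 0, 0]) cube([85, 17, 390]);
translate([85, 0, 0]) cube([505, 17, 85]);
translate([85, 0, 305]) cube([505, 17, 85]);


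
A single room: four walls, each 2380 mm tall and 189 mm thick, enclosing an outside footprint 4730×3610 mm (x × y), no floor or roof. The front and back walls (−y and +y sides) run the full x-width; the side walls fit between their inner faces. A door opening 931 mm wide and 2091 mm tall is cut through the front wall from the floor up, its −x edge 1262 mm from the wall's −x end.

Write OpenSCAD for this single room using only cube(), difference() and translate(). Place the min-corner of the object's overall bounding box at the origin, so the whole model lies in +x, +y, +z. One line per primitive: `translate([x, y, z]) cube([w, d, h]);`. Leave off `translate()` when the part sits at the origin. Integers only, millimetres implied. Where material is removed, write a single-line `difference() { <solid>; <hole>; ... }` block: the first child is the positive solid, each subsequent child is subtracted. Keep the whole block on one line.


difference() { cube([4730, 189, 2380]); translate([1262, 0, 0]) cube([931, 189, 2091]); }
translate([0, 3421, 0]) cube([4730, 189, 2380]);
translate([0, 189, 0]) cube([189, 3232, 2380]);
translate([4541, 189, 0]) cube([189, 3232, 2380]);


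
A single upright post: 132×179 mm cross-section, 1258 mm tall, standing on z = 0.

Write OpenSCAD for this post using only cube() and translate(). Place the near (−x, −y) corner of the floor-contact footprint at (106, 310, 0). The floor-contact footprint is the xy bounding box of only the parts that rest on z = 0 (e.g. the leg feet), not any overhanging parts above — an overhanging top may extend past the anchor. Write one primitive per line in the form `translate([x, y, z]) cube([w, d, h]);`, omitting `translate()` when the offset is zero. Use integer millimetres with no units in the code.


translate([106, 310, 0]) cube([132, 179, 1258]);


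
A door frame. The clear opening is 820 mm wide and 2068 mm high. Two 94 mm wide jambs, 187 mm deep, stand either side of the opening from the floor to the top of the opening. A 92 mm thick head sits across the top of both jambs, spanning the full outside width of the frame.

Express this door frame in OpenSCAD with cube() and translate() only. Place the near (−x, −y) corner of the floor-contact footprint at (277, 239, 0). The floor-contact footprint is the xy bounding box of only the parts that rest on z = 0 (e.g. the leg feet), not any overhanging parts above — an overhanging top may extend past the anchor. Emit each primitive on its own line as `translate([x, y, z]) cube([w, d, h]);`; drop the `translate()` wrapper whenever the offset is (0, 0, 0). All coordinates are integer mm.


translate([277, 239, 0]) cube([94, 187, 2068]);
translate([1191, 239, 0]) cube([94, 187, 2068]);
translate([277, 239, 2068]) cube([1008, 187, 92]);


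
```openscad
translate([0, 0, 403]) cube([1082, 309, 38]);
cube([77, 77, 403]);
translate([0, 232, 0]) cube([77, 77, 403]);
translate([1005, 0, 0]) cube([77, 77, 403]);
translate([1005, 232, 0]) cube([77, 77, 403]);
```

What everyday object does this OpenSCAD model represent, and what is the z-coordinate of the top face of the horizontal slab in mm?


A bench. The seat-top height is 441 mm.

A long slab on four corner posts — a bench. The slab sits at z = 403 with thickness 38, so the top is 403 + 38 = 441 mm.


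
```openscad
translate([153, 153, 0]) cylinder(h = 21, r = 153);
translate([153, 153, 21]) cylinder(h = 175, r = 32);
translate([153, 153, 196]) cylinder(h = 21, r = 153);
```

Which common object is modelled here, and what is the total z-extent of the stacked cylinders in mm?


A spool. The overall height is 217 mm.

Three coaxial cylinders, large–small–large — a spool. Two 21 mm flanges and a 175 mm core give 21 + 175 + 21 = 217 mm.


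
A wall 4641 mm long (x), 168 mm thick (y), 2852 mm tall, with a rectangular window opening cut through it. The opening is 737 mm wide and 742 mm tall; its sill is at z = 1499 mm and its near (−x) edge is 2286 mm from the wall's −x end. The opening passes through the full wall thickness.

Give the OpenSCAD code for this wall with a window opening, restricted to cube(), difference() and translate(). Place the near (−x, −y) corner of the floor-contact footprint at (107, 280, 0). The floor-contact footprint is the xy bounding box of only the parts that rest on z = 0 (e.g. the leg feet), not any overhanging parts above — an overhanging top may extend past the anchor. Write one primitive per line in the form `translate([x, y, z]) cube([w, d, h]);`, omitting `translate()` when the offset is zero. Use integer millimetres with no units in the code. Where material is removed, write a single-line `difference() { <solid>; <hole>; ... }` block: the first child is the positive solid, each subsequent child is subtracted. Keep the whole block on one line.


difference() { translate([107, 280, 0]) cube([4641, 168, 2852]); translate([2393, 280, 1499]) cube([737, 168, 742]); }


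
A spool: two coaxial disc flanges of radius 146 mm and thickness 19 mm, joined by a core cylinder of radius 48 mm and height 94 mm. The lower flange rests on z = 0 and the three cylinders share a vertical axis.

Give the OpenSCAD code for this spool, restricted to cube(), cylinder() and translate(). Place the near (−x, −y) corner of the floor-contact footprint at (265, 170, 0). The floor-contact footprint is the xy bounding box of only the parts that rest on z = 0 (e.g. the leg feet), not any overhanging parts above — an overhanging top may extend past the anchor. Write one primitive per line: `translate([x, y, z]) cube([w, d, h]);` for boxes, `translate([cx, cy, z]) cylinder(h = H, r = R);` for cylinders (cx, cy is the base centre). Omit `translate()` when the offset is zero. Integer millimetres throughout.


translate([411, 316, 0]) cylinder(h = 19, r = 146);
translate([411, 316, 19]) cylinder(h = 94, r = 48);
translate([411, 316, 113]) cylinder(h = 19, r = 146);


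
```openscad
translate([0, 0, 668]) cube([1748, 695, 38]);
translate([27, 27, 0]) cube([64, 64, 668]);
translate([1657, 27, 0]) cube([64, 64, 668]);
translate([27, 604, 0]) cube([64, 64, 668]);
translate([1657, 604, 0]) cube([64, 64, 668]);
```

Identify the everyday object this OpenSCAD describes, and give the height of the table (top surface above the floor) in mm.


A table. The table height is 706 mm.

A 1748×695×38 slab sits at z = 668 on four 64 mm square posts — a table. The top surface is at 668 + 38 = 706 mm.


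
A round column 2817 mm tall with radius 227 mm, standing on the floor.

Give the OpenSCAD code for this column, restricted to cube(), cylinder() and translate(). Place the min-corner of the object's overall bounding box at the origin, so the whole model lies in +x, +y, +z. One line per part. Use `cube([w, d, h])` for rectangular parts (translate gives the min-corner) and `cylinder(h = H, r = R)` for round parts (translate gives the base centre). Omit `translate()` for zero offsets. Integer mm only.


translate([227, 227, 0]) cylinder(h = 2817, r = 227);


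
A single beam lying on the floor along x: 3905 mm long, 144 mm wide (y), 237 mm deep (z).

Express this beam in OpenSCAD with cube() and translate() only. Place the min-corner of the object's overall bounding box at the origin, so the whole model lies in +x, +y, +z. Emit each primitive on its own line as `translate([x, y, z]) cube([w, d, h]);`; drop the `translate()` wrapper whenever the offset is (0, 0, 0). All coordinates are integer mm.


cube([3905, 144, 237]);


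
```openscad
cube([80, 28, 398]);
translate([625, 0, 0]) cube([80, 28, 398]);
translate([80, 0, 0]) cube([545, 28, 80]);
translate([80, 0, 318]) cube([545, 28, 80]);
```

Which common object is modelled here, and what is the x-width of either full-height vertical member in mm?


A picture frame. The border width is 80 mm.

Four thin pieces enclosing a rectangular opening — a picture frame. The two full-height stiles are 398 mm tall; the top rail sits at z = 318 and is 80 mm tall, so the border above the opening is 398 − 318 = 80 mm, matching the stile x-width.


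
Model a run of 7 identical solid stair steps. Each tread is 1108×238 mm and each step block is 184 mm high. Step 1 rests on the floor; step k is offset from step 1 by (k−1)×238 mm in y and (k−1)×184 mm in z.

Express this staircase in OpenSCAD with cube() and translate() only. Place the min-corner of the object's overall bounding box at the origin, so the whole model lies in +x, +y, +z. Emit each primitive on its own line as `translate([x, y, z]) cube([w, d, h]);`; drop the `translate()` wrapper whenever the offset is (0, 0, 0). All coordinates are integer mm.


cube([1108, 238, 184]);
translate([0, 238, 184]) cube([1108, 238, 184]);
translate([0, 476, 368]) cube([1108, 238, 184]);
translate([0, 714, 552]) cube([1108, 238, 184]);
translate([0, 952, 736]) cube([1108, 238, 184]);
translate([0, 1190, 920]) cube([1108, 238, 184]);
translate([0, 1428, 1104]) cube([1108, 238, 184]);


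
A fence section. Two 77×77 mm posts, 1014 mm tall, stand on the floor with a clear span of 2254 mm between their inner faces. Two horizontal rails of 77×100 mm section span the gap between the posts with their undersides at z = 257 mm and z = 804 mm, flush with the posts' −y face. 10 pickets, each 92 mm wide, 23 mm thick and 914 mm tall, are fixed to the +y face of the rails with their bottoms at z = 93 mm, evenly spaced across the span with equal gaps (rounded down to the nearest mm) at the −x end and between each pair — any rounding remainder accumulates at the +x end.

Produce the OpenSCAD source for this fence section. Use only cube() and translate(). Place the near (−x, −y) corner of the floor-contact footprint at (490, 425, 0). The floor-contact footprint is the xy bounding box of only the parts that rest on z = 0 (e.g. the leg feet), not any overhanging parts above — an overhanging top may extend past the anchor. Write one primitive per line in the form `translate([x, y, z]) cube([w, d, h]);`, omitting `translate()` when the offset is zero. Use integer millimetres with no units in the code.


translate([490, 425, 0]) cube([77, 77, 1014]);
translate([2821, 425, 0]) cube([77, 77, 1014]);
translate([567, 425, 257]) cube([2254, 77, 100]);
translate([567, 425, 804]) cube([2254, 77, 100]);
translate([688, 502, 93]) cube([92, 23, 914]);
translate([901, 502, 93]) cube([92, 23, 914]);
translate([1114, 502, 93]) cube([92, 23, 914]);
translate([1327, 502, 93]) cube([92, 23, 914]);
translate([1540, 502, 93]) cube([92, 23, 914]);
translate([1753, 502, 93]) cube([92, 23, 914]);
translate([1966, 502, 93]) cube([92, 23, 914]);
translate([2179, 502, 93]) cube([92, 23, 914]);
translate([2392, 502, 93]) cube([92, 23, 914]);
translate([2605, 502, 93]) cube([92, 23, 914]);


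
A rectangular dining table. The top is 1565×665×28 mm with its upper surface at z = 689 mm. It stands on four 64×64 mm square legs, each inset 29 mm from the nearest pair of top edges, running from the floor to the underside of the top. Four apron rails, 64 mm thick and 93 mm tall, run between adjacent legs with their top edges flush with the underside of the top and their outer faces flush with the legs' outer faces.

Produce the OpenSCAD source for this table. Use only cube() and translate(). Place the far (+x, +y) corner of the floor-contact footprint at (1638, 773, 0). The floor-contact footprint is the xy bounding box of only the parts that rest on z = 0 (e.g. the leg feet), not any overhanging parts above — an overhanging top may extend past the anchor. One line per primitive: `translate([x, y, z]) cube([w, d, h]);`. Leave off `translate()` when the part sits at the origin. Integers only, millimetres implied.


// leg_h = 689 - 28 = 661
// apron z = 661 - 93 = 568
translate([102, 137, 661]) cube([1565, 665, 28]);
translate([131, 166, 0]) cube([64, 64, 661]);
translate([1574, 166, 0]) cube([64, 64, 661]);
translate([131, 709, 0]) cube([64, 64, 661]);
translate([1574, 709, 0]) cube([64, 64, 661]);
translate([195, 166, 568]) cube([1379, 64, 93]);
translate([195, 709, 568]) cube([1379, 64, 93]);
translate([131, 230, 568]) cube([64, 479, 93]);
translate([1574, 230, 568]) cube([64, 479, 93]);


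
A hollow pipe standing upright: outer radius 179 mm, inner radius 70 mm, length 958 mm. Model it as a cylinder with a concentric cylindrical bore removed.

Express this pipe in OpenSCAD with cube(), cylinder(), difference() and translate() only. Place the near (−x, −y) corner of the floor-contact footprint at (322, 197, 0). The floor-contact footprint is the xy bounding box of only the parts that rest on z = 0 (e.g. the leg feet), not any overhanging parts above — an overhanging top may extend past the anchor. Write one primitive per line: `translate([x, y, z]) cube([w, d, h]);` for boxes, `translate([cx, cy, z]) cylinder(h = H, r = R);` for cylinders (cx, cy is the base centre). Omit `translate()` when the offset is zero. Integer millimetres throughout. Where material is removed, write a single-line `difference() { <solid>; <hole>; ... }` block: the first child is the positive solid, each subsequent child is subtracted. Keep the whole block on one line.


difference() { translate([501, 376, 0]) cylinder(h = 958, r = 179); translate([501, 376, 0]) cylinder(h = 958, r = 70); }


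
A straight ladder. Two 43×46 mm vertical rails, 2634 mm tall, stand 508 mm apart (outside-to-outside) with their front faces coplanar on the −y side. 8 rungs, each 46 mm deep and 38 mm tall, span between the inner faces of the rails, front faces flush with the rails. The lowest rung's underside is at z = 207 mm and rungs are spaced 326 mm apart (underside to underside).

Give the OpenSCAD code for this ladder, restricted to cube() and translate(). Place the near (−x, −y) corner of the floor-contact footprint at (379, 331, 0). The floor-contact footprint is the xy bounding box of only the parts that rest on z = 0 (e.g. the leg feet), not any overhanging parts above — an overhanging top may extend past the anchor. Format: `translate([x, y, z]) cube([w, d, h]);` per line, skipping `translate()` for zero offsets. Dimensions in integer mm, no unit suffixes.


translate([379, 331, 0]) cube([43, 46, 2634]);
translate([844, 331, 0]) cube([43, 46, 2634]);
translate([422, 331, 207]) cube([422, 46, 38]);
translate([422, 331, 533]) cube([422, 46, 38]);
translate([422, 331, 859]) cube([422, 46, 38]);
translate([422, 331, 1185]) cube([422, 46, 38]);
translate([422, 331, 1511]) cube([422, 46, 38]);
translate([422, 331, 1837]) cube([422, 46, 38]);
translate([422, 331, 2163]) cube([422, 46, 38]);
translate([422, 331, 2489]) cube([422, 46, 38]);


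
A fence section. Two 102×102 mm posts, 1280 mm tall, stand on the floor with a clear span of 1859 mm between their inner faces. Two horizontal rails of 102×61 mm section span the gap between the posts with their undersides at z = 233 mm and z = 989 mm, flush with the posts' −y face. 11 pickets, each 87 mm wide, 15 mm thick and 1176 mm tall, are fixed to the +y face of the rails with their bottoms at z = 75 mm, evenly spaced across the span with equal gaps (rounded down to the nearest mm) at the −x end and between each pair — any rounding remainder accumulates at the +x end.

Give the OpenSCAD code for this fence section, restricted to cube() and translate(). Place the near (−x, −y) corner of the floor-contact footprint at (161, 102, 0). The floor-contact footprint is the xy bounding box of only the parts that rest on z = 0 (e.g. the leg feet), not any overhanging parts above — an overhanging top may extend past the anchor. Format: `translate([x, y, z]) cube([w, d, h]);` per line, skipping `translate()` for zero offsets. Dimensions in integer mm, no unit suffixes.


translate([161, 102, 0]) cube([102, 102, 1280]);
translate([2122, 102, 0]) cube([102, 102, 1280]);
translate([263, 102, 233]) cube([1859, 102, 61]);
translate([263, 102, 989]) cube([1859, 102, 61]);
translate([338, 204, 75]) cube([87, 15, 1176]);
translate([500, 204, 75]) cube([87, 15, 1176]);
translate([662, 204, 75]) cube([87, 15, 1176]);
translate([824, 204, 75]) cube([87, 15, 1176]);
translate([986, 204, 75]) cube([87, 15, 1176]);
translate([1148, 204, 75]) cube([87, 15, 1176]);
translate([1310, 204, 75]) cube([87, 15, 1176]);
translate([1472, 204, 75]) cube([87, 15, 1176]);
translate([1634, 204, 75]) cube([87, 15, 1176]);
translate([1796, 204, 75]) cube([87, 15, 1176]);
translate([1958, 204, 75]) cube([87, 15, 1176]);


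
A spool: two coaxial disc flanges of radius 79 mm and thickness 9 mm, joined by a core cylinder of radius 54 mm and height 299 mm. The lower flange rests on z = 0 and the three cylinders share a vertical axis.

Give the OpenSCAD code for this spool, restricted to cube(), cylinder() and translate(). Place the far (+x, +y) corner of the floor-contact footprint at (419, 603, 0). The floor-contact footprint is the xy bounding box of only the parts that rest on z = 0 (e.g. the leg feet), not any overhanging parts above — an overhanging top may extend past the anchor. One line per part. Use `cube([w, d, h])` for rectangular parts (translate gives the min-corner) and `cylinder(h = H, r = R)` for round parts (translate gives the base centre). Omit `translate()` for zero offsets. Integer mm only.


translate([340, 524, 0]) cylinder(h = 9, r = 79);
translate([340, 524, 9]) cylinder(h = 299, r = 54);
translate([340, 524, 308]) cylinder(h = 9, r = 79);


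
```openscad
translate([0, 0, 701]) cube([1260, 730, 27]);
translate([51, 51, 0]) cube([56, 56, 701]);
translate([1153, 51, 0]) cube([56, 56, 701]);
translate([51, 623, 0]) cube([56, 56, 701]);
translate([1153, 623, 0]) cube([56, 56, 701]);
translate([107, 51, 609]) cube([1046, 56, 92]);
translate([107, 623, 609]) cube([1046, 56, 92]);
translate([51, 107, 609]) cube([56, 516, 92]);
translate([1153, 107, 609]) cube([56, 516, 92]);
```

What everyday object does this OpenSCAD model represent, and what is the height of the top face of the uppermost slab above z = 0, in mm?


A table. The table height is 728 mm.

A 1260×730×27 slab sits at z = 701 on four 56 mm square posts — a table. The top surface is at 701 + 27 = 728 mm.


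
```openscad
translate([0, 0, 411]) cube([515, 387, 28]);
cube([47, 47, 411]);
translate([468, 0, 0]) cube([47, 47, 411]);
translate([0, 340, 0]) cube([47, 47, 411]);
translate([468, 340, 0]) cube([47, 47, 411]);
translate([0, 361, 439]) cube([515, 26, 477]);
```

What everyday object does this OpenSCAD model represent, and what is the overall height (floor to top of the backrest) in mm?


A chair. The overall height is 916 mm.

A slab on four corner posts with a tall panel at the back — a chair. The seat slab sits at z = 411 with thickness 28, and the 477 mm backrest starts at the seat top, so the overall height is 411 + 28 + 477 = 916 mm.


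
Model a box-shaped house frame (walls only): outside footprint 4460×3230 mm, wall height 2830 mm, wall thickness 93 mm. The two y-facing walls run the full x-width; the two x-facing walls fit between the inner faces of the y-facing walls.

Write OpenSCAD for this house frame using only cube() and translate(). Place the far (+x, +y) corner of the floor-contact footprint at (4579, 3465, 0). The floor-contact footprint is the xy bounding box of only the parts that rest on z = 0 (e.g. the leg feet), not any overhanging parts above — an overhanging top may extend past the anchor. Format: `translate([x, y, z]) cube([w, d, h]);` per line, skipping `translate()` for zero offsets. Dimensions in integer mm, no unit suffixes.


translate([119, 235, 0]) cube([4460, 93, 2830]);
translate([119, 3372, 0]) cube([4460, 93, 2830]);
translate([119, 328, 0]) cube([93, 3044, 2830]);
translate([4486, 328, 0]) cube([93, 3044, 2830]);


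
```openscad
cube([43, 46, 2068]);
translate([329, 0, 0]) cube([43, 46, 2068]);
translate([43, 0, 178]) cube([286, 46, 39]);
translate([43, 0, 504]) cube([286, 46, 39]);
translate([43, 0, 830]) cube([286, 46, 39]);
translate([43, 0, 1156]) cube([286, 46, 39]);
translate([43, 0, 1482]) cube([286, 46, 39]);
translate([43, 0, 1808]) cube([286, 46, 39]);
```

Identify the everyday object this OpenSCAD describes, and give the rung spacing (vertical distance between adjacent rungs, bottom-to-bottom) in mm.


A ladder. The rung spacing is 326 mm.

Two tall 43×46 posts with 6 short bars between them — a ladder. Adjacent rungs sit at z = 178 and z = 504, so the spacing is 504 − 178 = 326 mm.


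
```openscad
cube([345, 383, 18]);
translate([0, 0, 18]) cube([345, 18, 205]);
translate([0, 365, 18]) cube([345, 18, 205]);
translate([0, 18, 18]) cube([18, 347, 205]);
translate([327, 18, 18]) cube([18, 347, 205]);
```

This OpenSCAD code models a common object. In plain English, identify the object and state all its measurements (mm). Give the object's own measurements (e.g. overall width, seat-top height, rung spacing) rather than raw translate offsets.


An open-topped rectangular box: outside dimensions 345×383×223 mm, with a uniform wall and base thickness of 18 mm. The base is a full 345×383 slab on the floor; four walls sit on top of the base. The front and back walls (the −y and +y sides) span the full width; the two side walls fit between them.


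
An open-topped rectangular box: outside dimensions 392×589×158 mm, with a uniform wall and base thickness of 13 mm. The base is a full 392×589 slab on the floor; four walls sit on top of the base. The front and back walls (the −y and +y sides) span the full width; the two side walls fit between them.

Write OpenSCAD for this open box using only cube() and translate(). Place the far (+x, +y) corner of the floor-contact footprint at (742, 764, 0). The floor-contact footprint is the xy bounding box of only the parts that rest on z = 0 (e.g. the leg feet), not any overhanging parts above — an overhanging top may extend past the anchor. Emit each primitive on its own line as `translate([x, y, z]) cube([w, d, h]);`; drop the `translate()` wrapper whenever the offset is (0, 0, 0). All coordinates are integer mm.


translate([350, 175, 0]) cube([392, 589, 13]);
translate([350, 175, 13]) cube([392, 13, 145]);
translate([350, 751, 13]) cube([392, 13, 145]);
translate([350, 188, 13]) cube([13, 563, 145]);
translate([729, 188, 13]) cube([13, 563, 145]);


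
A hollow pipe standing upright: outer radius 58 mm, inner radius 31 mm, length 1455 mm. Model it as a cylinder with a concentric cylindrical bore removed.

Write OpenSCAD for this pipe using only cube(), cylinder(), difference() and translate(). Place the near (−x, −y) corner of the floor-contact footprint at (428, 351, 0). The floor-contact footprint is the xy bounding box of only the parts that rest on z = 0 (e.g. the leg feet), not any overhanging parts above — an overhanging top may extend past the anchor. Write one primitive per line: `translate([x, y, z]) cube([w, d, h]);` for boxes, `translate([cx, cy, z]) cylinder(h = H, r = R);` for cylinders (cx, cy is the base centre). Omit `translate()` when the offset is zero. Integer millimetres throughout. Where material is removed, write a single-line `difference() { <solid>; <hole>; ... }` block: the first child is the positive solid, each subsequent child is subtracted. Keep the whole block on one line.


difference() { translate([486, 409, 0]) cylinder(h = 1455, r = 58); translate([486, 409, 0]) cylinder(h = 1455, r = 31); }


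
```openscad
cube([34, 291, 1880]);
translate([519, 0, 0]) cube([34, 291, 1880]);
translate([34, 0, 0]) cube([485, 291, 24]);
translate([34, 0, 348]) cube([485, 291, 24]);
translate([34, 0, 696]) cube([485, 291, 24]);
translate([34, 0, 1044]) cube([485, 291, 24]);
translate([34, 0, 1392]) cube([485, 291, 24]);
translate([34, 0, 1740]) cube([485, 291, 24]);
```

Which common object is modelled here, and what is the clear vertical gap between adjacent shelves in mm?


A bookshelf. The clear shelf gap is 324 mm.

Two tall side panels with 6 horizontal boards between them — a bookshelf. The first two shelf undersides are at z = 0 and z = 348; with shelf thickness 24, the clear gap is 348 − 0 − 24 = 324 mm.


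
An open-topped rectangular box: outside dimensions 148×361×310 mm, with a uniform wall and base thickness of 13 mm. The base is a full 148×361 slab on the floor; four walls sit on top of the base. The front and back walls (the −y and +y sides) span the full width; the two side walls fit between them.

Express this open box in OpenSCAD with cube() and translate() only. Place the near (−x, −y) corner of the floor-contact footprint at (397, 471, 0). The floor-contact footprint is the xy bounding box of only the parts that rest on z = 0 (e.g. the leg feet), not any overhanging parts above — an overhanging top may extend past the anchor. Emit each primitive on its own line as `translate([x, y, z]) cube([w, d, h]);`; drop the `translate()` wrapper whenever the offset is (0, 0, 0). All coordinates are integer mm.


translate([397, 471, 0]) cube([148, 361, 13]);
translate([397, 471, 13]) cube([148, 13, 297]);
translate([397, 819, 13]) cube([148, 13, 297]);
translate([397, 484, 13]) cube([13, 335, 297]);
translate([532, 484, 13]) cube([13, 335, 297]);


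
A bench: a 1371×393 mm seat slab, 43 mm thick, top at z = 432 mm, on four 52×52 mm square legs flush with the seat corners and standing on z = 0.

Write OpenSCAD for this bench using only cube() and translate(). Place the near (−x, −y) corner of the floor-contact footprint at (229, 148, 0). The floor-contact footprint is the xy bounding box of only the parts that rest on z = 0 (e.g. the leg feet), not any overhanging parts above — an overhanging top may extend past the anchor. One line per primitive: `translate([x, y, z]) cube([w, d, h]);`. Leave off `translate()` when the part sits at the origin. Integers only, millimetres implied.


translate([229, 148, 389]) cube([1371, 393, 43]);
translate([229, 148, 0]) cube([52, 52, 389]);
translate([229, 489, 0]) cube([52, 52, 389]);
translate([1548, 148, 0]) cube([52, 52, 389]);
translate([1548, 489, 0]) cube([52, 52, 389]);


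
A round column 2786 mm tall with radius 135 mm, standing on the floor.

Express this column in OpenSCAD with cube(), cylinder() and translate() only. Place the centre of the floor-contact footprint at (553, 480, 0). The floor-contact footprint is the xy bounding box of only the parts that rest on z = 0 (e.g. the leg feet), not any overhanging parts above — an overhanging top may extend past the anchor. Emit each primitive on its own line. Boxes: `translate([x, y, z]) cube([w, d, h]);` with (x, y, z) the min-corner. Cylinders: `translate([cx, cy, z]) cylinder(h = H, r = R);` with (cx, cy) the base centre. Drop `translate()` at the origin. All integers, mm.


translate([553, 480, 0]) cylinder(h = 2786, r = 135);


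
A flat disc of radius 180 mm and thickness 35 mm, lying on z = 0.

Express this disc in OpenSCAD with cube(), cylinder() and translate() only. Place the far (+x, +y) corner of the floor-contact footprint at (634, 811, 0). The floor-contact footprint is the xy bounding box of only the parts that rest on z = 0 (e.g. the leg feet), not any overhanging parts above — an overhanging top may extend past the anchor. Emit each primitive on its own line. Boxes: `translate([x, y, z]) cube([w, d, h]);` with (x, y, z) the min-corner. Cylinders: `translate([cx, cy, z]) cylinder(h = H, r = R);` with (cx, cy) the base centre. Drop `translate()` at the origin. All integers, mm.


translate([454, 631, 0]) cylinder(h = 35, r = 180);


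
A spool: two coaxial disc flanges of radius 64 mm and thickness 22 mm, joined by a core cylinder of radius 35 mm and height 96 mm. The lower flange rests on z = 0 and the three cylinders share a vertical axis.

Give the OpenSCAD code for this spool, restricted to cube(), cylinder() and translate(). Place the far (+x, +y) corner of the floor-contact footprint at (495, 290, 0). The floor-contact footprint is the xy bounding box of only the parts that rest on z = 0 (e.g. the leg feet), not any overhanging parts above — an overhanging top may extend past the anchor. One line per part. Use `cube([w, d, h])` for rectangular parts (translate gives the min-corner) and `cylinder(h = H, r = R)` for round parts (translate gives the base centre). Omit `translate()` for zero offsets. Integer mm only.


translate([431, 226, 0]) cylinder(h = 22, r = 64);
translate([431, 226, 22]) cylinder(h = 96, r = 35);
translate([431, 226, 118]) cylinder(h = 22, r = 64);
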